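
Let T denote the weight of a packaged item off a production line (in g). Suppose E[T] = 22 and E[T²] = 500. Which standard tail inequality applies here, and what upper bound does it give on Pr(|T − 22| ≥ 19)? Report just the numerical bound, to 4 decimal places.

0.0443

The first two moments determine the variance, so Chebyshev's inequality is the sharpest standard bound available.
Var(T) = E[T²] − (E[T])² = 500 − 484 = 16.
Chebyshev's inequality: Pr(|T − μ| ≥ t) ≤ Var(T)/t² = 16/361 = 0.0443.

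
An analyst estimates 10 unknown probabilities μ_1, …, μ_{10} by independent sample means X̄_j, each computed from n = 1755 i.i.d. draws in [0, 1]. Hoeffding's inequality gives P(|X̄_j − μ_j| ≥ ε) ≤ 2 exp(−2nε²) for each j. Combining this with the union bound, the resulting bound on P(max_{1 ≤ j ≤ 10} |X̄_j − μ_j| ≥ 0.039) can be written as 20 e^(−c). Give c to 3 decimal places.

5.339

Union bound over the 10 events: P(max_{1 ≤ j ≤ 10} |X̄_j − μ_j| ≥ 0.039) ≤ 10·2·exp(−2nε²) = 20 exp(−2·1755·0.039²).
So c = 2·1755·0.039² = 5.3387.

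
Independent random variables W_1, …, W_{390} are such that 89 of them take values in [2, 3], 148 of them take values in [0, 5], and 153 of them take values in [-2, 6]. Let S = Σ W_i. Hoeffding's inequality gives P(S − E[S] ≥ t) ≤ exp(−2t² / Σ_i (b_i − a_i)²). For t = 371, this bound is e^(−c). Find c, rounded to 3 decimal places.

Σ(b_i − a_i)² = 89·1² + 148·5² + 153·8² = 13581.
c = 2t² / 13581 = 2·371² / 13581 = 20.2696.

20.270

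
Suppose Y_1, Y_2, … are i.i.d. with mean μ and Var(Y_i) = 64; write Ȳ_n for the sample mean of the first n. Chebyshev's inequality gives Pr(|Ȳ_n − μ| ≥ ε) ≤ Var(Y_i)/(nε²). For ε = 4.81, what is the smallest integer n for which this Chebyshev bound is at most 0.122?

Require 64/(n·4.81²) ≤ 0.122, i.e. n ≥ 64/(0.122·4.81²) = 22.674.
The smallest integer n is 23.

23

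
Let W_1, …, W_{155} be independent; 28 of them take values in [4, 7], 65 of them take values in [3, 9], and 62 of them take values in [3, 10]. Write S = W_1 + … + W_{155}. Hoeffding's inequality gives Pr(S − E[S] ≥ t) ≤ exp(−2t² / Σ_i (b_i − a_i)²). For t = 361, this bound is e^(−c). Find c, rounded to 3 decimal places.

46.295

Σ(b_i − a_i)² = 28·3² + 65·6² + 62·7² = 5630.
c = 2t² / 5630 = 2·361² / 5630 = 46.2952.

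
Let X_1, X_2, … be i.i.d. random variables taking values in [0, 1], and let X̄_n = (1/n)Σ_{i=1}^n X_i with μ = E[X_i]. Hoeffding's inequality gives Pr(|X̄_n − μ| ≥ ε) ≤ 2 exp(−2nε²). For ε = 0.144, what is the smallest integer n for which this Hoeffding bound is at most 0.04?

95

Require 2·exp(−2nε²) ≤ 0.04, i.e. 2nε² ≥ ln(2/0.04) = 3.912023.
So n ≥ 3.912023 / (2·0.144²) = 94.329.
The smallest integer n is 95.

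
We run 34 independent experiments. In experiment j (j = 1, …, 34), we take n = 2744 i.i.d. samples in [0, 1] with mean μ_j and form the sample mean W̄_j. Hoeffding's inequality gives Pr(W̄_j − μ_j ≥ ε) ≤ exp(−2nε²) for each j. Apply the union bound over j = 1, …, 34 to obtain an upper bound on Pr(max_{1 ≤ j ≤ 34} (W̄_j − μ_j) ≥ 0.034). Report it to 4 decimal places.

Per-experiment Hoeffding bound: exp(−2·2744·0.034²) = exp(−6.34413) = 0.001757.
Union bound over 34 events: 34·0.001757 = 0.05974.

0.0597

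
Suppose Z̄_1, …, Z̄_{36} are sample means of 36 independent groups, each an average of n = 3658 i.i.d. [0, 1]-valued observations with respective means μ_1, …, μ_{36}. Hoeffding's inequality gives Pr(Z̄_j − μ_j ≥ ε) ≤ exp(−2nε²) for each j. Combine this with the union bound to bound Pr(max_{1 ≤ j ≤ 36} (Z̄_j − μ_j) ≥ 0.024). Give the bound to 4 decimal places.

Per-experiment Hoeffding bound: exp(−2·3658·0.024²) = exp(−4.21402) = 0.014787.
Union bound over 36 events: 36·0.014787 = 0.53233.

0.5323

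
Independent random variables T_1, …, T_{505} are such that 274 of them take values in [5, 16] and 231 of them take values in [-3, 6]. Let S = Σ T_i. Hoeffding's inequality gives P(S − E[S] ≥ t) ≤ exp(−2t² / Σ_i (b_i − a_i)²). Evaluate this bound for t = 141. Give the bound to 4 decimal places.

Σ(b_i − a_i)² = 274·11² + 231·9² = 51865.
Exponent = 2·141² / 51865 = 0.76664.
Bound = exp(−0.76664) = 0.46457.

0.4646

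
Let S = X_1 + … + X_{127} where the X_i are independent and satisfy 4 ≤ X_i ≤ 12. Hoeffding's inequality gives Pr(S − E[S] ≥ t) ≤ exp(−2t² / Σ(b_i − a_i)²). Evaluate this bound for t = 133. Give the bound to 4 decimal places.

Σ(b_i − a_i)² = 127·(8)² = 8128.
Exponent = 2·133²/8128 = 4.3526.
Bound = exp(−4.3526) = 0.01287.

0.0129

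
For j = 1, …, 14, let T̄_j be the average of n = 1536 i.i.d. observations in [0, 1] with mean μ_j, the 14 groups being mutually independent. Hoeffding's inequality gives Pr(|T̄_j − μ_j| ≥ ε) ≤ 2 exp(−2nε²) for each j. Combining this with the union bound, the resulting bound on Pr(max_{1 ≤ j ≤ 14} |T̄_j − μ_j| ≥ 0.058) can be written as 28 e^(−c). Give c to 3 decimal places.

Union bound over the 14 events: Pr(max_{1 ≤ j ≤ 14} |T̄_j − μ_j| ≥ 0.058) ≤ 14·2·exp(−2nε²) = 28 exp(−2·1536·0.058²).
So c = 2·1536·0.058² = 10.3342.

10.334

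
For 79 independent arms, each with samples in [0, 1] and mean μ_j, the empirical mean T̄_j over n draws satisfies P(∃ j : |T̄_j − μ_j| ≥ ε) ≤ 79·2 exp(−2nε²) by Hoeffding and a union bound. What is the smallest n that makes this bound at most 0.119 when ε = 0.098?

Need 2·79·exp(−2nε²) ≤ 0.119, i.e. exp(−2nε²) ≤ 0.119/158.
So 2nε² ≥ ln(158/0.119) = 7.191227.
Hence n ≥ 7.191227/(2·0.098²) = 374.387.
The smallest integer n is 375.

375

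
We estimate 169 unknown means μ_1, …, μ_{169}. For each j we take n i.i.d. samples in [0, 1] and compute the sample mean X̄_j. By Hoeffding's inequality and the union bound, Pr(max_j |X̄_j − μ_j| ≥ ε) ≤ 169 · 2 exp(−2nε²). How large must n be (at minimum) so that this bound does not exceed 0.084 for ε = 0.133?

235

Need 2·169·exp(−2nε²) ≤ 0.084, i.e. exp(−2nε²) ≤ 0.084/338.
So 2nε² ≥ ln(338/0.084) = 8.299984.
Hence n ≥ 8.299984/(2·0.133²) = 234.609.
The smallest integer n is 235.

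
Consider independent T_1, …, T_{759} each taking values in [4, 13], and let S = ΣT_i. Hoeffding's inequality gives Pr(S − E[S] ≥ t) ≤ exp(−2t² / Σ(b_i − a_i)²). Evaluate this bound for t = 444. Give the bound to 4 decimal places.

0.0016

Σ(b_i − a_i)² = 759·(9)² = 61479.
Exponent = 2·444²/61479 = 6.4131.
Bound = exp(−6.4131) = 0.00164.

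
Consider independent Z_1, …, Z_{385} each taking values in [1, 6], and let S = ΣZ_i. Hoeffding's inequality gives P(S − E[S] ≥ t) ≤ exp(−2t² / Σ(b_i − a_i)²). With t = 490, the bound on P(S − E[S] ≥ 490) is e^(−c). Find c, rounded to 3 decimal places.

Σ(b_i − a_i)² = 385·(5)² = 9625.
c = 2t²/9625 = 2·490²/9625 = 49.8909.

49.891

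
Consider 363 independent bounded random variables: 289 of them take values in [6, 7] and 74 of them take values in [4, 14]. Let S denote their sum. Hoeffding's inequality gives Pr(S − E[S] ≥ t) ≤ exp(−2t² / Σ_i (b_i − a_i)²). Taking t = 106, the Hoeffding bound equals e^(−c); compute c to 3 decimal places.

2.923

Σ(b_i − a_i)² = 289·1² + 74·10² = 7689.
c = 2t² / 7689 = 2·106² / 7689 = 2.9226.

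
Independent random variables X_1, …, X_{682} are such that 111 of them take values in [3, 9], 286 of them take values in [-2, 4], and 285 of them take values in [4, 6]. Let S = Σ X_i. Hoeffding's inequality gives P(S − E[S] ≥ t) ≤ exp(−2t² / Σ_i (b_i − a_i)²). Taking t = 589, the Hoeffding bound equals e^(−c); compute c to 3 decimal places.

Σ(b_i − a_i)² = 111·6² + 286·6² + 285·2² = 15432.
c = 2t² / 15432 = 2·589² / 15432 = 44.9612.

44.961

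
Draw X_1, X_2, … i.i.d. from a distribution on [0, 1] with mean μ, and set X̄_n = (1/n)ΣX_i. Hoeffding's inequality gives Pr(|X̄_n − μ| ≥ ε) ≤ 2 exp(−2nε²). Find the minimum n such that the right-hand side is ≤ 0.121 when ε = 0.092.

166

Require 2·exp(−2nε²) ≤ 0.121, i.e. 2nε² ≥ ln(2/0.121) = 2.805112.
So n ≥ 2.805112 / (2·0.092²) = 165.708.
The smallest integer n is 166.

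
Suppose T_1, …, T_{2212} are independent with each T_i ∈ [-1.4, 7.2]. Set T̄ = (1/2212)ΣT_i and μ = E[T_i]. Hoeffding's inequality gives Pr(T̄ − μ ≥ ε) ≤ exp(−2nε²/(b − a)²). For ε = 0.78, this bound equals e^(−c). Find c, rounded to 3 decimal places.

c = 2nε²/(b − a)² = 2·2212·0.78² / 8.6² = 36.3921.

36.392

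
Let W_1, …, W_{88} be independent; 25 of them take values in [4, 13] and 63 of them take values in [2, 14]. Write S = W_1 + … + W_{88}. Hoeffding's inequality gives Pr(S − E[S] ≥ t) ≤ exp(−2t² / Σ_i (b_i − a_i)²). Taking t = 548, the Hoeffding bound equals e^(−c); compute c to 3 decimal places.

54.123

Σ(b_i − a_i)² = 25·9² + 63·12² = 11097.
c = 2t² / 11097 = 2·548² / 11097 = 54.1235.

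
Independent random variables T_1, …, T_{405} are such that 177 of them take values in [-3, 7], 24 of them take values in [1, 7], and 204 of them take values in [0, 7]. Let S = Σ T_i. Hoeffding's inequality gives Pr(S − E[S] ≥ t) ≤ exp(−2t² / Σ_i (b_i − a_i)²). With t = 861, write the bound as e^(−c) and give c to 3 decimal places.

Σ(b_i − a_i)² = 177·10² + 24·6² + 204·7² = 28560.
c = 2t² / 28560 = 2·861² / 28560 = 51.9132.

51.913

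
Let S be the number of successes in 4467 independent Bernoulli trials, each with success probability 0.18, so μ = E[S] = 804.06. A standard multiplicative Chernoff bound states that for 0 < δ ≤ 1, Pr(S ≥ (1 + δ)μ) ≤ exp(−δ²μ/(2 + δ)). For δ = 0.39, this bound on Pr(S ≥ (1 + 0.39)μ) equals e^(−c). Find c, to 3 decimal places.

c = δ²μ/(2 + δ) = 0.39²·804.06/(2 + 0.39) = 51.1705.

51.171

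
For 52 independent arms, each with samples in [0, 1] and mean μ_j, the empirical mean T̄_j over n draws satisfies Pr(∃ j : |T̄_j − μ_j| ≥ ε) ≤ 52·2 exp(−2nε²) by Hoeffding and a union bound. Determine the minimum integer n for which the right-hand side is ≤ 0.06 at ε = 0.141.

Need 2·52·exp(−2nε²) ≤ 0.06, i.e. exp(−2nε²) ≤ 0.06/104.
So 2nε² ≥ ln(104/0.06) = 7.457802.
Hence n ≥ 7.457802/(2·0.141²) = 187.561.
The smallest integer n is 188.

188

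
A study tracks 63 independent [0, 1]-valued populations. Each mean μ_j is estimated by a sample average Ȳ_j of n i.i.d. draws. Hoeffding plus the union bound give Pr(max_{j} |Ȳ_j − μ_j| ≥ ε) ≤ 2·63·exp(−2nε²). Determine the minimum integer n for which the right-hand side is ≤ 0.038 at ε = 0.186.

118

Need 2·63·exp(−2nε²) ≤ 0.038, i.e. exp(−2nε²) ≤ 0.038/126.
So 2nε² ≥ ln(126/0.038) = 8.106451.
Hence n ≥ 8.106451/(2·0.186²) = 117.159.
The smallest integer n is 118.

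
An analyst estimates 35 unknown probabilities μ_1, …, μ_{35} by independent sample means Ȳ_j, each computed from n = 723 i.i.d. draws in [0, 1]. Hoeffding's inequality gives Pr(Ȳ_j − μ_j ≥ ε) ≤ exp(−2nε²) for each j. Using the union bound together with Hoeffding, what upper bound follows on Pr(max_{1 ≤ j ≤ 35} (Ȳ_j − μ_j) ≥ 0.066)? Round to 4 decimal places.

0.0643

Per-experiment Hoeffding bound: exp(−2·723·0.066²) = exp(−6.29878) = 0.0018386.
Union bound over 35 events: 35·0.0018386 = 0.06435.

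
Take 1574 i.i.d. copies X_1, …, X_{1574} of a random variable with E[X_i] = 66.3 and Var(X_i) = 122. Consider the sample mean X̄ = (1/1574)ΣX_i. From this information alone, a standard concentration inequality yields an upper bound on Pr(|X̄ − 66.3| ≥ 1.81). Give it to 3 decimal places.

With mean and variance of each term known, Chebyshev's inequality bounds the deviation of the sum (or sample mean).
Var(X̄) = Var(X_i)/n = 122/1574 = 0.07751.
Chebyshev: Pr(|X̄ − 66.3| ≥ 1.81) ≤ Var(X̄)/(1.81)² = 122/(1574·1.81²) = 0.0237.

0.024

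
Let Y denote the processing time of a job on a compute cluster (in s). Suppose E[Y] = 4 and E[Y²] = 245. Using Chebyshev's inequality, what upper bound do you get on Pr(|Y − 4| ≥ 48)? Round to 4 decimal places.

0.0994

Var(Y) = E[Y²] − (E[Y])² = 245 − 16 = 229.
Chebyshev's inequality: Pr(|Y − μ| ≥ t) ≤ Var(Y)/t² = 229/2304 = 0.0994.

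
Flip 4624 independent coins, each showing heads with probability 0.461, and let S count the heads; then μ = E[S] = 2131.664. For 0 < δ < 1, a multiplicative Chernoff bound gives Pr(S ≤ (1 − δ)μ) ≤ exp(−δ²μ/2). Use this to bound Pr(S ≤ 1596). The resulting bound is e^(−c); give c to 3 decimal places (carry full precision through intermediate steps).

67.303

Write 1596 = (1 − δ)μ, so δ = 1 − 1596/2131.664 = 0.2512891…
Then the exponent is δ²μ/2 = (μ − 1596)²/(2μ) = 67.303271.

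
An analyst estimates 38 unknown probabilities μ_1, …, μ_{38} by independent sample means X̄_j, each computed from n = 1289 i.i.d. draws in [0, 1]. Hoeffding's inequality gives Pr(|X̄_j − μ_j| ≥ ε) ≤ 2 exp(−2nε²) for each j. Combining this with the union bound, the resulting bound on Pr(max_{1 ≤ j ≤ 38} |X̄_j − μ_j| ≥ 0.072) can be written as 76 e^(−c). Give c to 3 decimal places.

Union bound over the 38 events: Pr(max_{1 ≤ j ≤ 38} |X̄_j − μ_j| ≥ 0.072) ≤ 38·2·exp(−2nε²) = 76 exp(−2·1289·0.072²).
So c = 2·1289·0.072² = 13.3644.

13.364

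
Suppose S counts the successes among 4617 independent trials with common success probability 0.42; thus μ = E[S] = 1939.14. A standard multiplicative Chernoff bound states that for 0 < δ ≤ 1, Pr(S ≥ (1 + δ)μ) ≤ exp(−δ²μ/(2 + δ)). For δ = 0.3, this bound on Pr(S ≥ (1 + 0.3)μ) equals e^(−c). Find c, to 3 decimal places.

75.879

c = δ²μ/(2 + δ) = 0.3²·1939.14/(2 + 0.3) = 75.8794.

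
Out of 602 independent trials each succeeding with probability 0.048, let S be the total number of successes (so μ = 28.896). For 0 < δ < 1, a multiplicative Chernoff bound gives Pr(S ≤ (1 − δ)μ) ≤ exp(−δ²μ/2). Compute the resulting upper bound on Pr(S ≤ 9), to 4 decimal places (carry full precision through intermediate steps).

0.0011

Write 9 = (1 − δ)μ, so δ = 1 − 9/28.896 = 0.6885382…
Then the exponent is δ²μ/2 = (μ − 9)²/(2μ) = 6.849578.
Bound = exp(−6.849578) = 0.00106.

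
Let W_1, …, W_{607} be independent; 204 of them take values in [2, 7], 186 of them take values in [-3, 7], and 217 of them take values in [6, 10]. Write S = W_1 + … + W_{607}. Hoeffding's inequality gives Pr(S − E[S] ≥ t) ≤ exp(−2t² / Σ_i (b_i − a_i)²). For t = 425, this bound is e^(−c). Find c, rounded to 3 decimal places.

13.295

Σ(b_i − a_i)² = 204·5² + 186·10² + 217·4² = 27172.
c = 2t² / 27172 = 2·425² / 27172 = 13.2949.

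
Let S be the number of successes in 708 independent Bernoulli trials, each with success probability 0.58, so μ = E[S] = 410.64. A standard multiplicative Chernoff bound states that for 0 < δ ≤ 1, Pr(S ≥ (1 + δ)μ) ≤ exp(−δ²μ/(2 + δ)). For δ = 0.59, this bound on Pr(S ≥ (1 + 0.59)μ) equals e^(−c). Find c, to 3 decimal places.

55.191

c = δ²μ/(2 + δ) = 0.59²·410.64/(2 + 0.59) = 55.1907.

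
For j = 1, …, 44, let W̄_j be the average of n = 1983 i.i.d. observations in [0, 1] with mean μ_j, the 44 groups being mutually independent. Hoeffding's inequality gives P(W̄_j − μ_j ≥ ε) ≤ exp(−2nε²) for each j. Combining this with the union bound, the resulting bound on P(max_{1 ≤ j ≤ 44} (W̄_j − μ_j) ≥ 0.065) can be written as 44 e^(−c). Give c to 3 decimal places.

16.756

Union bound over the 44 events: P(max_{1 ≤ j ≤ 44} (W̄_j − μ_j) ≥ 0.065) ≤ 44·exp(−2nε²) = 44 exp(−2·1983·0.065²).
So c = 2·1983·0.065² = 16.7564.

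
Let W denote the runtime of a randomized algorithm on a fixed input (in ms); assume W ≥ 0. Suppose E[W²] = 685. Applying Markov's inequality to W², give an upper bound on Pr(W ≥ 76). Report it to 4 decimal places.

0.1186

Since W ≥ 0, the event {W ≥ 76} is the same as {W² ≥ 5776}.
Markov's inequality applied to W² gives Pr(W² ≥ 5776) ≤ E[W²]/5776 = 685/5776 = 0.1186.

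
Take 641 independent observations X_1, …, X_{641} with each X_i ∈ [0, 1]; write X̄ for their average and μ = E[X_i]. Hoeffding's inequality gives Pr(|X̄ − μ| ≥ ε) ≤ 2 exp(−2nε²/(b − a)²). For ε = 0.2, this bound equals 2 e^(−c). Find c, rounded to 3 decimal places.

c = 2nε²/(b − a)² = 2·641·0.2² / 1² = 51.2800.

51.280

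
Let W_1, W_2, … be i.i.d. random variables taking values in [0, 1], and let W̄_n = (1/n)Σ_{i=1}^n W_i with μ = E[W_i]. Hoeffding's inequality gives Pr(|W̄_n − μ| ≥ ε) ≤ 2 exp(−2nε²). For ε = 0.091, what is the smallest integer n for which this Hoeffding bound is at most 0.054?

Require 2·exp(−2nε²) ≤ 0.054, i.e. 2nε² ≥ ln(2/0.054) = 3.611918.
So n ≥ 3.611918 / (2·0.091²) = 218.085.
The smallest integer n is 219.

219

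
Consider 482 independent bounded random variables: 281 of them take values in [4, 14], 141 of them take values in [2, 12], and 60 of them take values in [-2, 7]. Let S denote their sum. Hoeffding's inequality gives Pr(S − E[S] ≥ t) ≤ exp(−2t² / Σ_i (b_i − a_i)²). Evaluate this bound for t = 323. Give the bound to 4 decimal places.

Σ(b_i − a_i)² = 281·10² + 141·10² + 60·9² = 47060.
Exponent = 2·323² / 47060 = 4.43387.
Bound = exp(−4.43387) = 0.01187.

0.0119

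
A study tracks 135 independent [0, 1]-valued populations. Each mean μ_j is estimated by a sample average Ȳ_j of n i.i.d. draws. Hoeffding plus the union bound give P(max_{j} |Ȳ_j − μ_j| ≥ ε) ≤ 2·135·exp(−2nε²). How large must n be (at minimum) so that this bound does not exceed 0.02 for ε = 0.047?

2153

Need 2·135·exp(−2nε²) ≤ 0.02, i.e. exp(−2nε²) ≤ 0.02/270.
So 2nε² ≥ ln(270/0.02) = 9.510445.
Hence n ≥ 9.510445/(2·0.047²) = 2152.658.
The smallest integer n is 2153.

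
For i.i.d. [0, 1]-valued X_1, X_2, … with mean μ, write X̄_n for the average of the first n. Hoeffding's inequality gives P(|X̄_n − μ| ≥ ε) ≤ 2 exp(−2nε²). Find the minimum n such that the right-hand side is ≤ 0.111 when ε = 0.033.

Require 2·exp(−2nε²) ≤ 0.111, i.e. 2nε² ≥ ln(2/0.111) = 2.891372.
So n ≥ 2.891372 / (2·0.033²) = 1327.535.
The smallest integer n is 1328.

1328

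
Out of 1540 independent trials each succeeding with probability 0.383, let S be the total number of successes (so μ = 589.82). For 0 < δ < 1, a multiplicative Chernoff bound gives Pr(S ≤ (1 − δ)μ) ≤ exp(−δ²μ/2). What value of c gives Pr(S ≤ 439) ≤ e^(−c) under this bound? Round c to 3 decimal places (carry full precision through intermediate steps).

19.283

Write 439 = (1 − δ)μ, so δ = 1 − 439/589.82 = 0.2557051…
Then the exponent is δ²μ/2 = (μ − 439)²/(2μ) = 19.282724.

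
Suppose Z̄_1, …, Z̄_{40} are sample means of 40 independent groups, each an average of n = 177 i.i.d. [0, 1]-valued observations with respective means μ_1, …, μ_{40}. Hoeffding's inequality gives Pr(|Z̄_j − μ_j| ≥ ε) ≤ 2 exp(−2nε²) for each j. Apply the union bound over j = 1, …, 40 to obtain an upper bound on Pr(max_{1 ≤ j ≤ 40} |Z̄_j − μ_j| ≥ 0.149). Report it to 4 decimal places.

0.0309

Per-experiment Hoeffding bound: 2·exp(−2·177·0.149²) = 2·exp(−7.85915) = 0.0007724.
Union bound over 40 events: 40·0.0007724 = 0.03090.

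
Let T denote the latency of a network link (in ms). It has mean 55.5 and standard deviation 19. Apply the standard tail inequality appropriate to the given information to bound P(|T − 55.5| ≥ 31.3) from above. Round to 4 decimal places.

0.3685

Mean and variance are known, so Chebyshev's inequality applies.
Chebyshev: P(|T − μ| ≥ t) ≤ Var(T)/t².
Var(T) = σ² = 19² = 361.
Bound = 361 / 979.69 = 0.3685.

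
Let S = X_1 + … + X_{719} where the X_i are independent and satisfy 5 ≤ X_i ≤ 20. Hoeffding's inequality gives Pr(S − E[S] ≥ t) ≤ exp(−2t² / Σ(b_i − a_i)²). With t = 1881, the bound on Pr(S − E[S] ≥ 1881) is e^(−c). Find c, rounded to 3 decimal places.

43.742

Σ(b_i − a_i)² = 719·(15)² = 161775.
c = 2t²/161775 = 2·1881²/161775 = 43.7418.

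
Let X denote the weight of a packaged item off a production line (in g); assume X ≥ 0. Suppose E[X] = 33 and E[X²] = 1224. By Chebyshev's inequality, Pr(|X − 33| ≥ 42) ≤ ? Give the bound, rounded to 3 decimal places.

Var(X) = E[X²] − (E[X])² = 1224 − 1089 = 135.
Chebyshev's inequality: Pr(|X − μ| ≥ t) ≤ Var(X)/t² = 135/1764 = 0.0765.

0.077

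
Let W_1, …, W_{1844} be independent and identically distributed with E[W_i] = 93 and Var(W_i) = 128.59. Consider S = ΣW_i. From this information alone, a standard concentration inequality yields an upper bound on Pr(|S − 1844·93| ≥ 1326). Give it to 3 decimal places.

With mean and variance of each term known, Chebyshev's inequality bounds the deviation of the sum (or sample mean).
Var(S) = n·Var(W_i) = 1844·128.59 = 237119.96.
Chebyshev: Pr(|S − 1844·93| ≥ 1326) ≤ Var(S)/1326² = 237119.96/1758276 = 0.1349.

0.135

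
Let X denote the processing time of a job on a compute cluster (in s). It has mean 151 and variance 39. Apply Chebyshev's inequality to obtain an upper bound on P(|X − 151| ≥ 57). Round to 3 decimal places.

0.012

Chebyshev: P(|X − μ| ≥ t) ≤ Var(X)/t².
Bound = 39 / 3249 = 0.0120.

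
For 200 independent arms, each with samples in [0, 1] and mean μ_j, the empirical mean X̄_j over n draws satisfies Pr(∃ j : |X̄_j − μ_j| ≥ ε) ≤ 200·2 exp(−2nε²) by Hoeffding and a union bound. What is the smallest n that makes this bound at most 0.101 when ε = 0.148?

Need 2·200·exp(−2nε²) ≤ 0.101, i.e. exp(−2nε²) ≤ 0.101/400.
So 2nε² ≥ ln(400/0.101) = 8.284099.
Hence n ≥ 8.284099/(2·0.148²) = 189.100.
The smallest integer n is 190.

190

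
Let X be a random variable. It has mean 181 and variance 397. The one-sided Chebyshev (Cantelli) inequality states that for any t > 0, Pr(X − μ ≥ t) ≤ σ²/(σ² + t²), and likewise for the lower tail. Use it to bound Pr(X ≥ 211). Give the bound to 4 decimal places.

0.3061

Here σ² = 397 and t = 30, so σ² + t² = 1297.
Cantelli's bound: 397/1297 = 0.3061.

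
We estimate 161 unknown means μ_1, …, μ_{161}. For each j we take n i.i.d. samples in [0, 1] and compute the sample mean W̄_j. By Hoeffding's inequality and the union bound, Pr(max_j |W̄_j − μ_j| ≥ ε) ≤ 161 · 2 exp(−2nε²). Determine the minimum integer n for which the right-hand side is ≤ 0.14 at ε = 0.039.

Need 2·161·exp(−2nε²) ≤ 0.14, i.e. exp(−2nε²) ≤ 0.14/322.
So 2nε² ≥ ln(322/0.14) = 7.740664.
Hence n ≥ 7.740664/(2·0.039²) = 2544.597.
The smallest integer n is 2545.

2545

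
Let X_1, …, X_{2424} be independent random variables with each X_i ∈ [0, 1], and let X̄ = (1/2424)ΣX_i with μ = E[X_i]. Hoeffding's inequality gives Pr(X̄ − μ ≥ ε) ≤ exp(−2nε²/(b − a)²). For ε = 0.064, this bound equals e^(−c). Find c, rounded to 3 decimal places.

c = 2nε²/(b − a)² = 2·2424·0.064² / 1² = 19.8574.

19.857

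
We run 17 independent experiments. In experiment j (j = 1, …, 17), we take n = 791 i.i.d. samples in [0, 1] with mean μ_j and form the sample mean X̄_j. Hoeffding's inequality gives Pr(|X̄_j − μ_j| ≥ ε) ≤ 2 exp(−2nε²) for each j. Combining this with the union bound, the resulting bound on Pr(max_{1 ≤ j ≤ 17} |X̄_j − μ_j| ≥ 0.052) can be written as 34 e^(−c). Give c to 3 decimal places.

4.278

Union bound over the 17 events: Pr(max_{1 ≤ j ≤ 17} |X̄_j − μ_j| ≥ 0.052) ≤ 17·2·exp(−2nε²) = 34 exp(−2·791·0.052²).
So c = 2·791·0.052² = 4.2777.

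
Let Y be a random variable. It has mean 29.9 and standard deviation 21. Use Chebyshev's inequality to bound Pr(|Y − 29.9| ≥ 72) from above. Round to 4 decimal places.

0.0851

Chebyshev: Pr(|Y − μ| ≥ t) ≤ Var(Y)/t².
Var(Y) = σ² = 21² = 441.
Bound = 441 / 5184 = 0.0851.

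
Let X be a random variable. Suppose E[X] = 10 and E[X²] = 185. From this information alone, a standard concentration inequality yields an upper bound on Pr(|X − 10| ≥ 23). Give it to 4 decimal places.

The first two moments determine the variance, so Chebyshev's inequality is the sharpest standard bound available.
Var(X) = E[X²] − (E[X])² = 185 − 100 = 85.
Chebyshev's inequality: Pr(|X − μ| ≥ t) ≤ Var(X)/t² = 85/529 = 0.1607.

0.1607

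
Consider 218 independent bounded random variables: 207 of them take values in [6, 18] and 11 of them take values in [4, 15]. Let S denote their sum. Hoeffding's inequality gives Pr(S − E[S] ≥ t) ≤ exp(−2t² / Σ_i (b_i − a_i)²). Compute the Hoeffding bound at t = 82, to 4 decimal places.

Σ(b_i − a_i)² = 207·12² + 11·11² = 31139.
Exponent = 2·82² / 31139 = 0.43187.
Bound = exp(−0.43187) = 0.64929.

0.6493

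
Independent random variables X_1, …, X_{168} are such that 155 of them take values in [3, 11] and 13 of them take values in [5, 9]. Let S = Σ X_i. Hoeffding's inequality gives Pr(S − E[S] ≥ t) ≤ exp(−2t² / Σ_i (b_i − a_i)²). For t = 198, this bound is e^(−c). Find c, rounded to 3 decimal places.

7.742

Σ(b_i − a_i)² = 155·8² + 13·4² = 10128.
c = 2t² / 10128 = 2·198² / 10128 = 7.7417.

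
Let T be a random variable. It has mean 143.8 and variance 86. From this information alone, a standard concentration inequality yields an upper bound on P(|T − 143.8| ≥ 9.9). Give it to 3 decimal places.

0.877

Mean and variance are known, so Chebyshev's inequality applies.
Chebyshev: P(|T − μ| ≥ t) ≤ Var(T)/t².
Bound = 86 / 98.01 = 0.8775.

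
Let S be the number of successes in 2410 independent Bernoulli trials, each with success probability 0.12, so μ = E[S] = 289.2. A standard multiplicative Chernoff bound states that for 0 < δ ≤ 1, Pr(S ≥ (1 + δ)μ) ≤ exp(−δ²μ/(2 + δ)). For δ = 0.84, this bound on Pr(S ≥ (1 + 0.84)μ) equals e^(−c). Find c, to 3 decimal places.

71.852

c = δ²μ/(2 + δ) = 0.84²·289.2/(2 + 0.84) = 71.8519.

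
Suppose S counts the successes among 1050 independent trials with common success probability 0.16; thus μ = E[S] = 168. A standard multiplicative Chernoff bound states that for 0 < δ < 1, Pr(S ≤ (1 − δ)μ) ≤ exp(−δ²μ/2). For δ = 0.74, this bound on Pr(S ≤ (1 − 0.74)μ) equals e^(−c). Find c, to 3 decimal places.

45.998

c = δ²μ/2 = 0.74²·168/2 = 45.9984.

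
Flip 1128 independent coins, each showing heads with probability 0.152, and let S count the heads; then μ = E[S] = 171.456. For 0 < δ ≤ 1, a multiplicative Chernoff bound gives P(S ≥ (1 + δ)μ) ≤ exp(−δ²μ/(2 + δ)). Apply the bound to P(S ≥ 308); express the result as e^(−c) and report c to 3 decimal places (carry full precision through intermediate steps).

38.886

Write 308 = (1 + δ)μ, so δ = 308/171.456 − 1 = 0.7963792…
Then the exponent is δ²μ/(2 + δ) = (308 − μ)² / (μ·(2 + δ)) = 38.886288.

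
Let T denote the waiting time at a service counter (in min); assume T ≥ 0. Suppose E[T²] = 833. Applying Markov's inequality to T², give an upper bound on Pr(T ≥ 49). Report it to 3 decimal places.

Since T ≥ 0, the event {T ≥ 49} is the same as {T² ≥ 2401}.
Markov's inequality applied to T² gives Pr(T² ≥ 2401) ≤ E[T²]/2401 = 833/2401 = 0.3469.

0.347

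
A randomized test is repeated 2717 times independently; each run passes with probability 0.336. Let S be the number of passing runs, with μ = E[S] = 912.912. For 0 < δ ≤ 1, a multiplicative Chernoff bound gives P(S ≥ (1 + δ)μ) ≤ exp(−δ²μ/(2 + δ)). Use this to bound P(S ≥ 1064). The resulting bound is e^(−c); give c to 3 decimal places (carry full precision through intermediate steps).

11.547

Write 1064 = (1 + δ)μ, so δ = 1064/912.912 − 1 = 0.1655012…
Then the exponent is δ²μ/(2 + δ) = (1064 − μ)² / (μ·(2 + δ)) = 11.547091.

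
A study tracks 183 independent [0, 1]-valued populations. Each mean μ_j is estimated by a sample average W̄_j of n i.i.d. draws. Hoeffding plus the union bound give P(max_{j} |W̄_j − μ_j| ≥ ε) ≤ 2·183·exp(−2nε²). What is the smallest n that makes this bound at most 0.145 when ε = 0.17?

Need 2·183·exp(−2nε²) ≤ 0.145, i.e. exp(−2nε²) ≤ 0.145/366.
So 2nε² ≥ ln(366/0.145) = 7.833655.
Hence n ≥ 7.833655/(2·0.17²) = 135.530.
The smallest integer n is 136.

136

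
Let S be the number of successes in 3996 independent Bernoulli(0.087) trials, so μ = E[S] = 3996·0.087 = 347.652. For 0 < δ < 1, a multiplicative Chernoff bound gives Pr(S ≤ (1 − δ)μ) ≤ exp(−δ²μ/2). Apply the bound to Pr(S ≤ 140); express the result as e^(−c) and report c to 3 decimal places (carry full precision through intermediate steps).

Write 140 = (1 − δ)μ, so δ = 1 − 140/347.652 = 0.5972984…
Then the exponent is δ²μ/2 = (μ − 140)²/(2μ) = 62.015109.

62.015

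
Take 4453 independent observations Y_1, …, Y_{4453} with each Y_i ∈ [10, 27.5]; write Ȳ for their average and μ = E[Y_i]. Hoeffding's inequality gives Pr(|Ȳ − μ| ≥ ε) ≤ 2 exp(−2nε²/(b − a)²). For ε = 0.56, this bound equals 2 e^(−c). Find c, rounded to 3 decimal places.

9.120

c = 2nε²/(b − a)² = 2·4453·0.56² / 17.5² = 9.1197.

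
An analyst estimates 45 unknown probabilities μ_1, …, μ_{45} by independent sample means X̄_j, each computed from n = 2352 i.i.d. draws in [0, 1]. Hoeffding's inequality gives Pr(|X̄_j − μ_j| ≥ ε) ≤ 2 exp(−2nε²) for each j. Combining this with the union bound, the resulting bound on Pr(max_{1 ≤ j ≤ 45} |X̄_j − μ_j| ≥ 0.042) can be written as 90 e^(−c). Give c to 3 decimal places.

Union bound over the 45 events: Pr(max_{1 ≤ j ≤ 45} |X̄_j − μ_j| ≥ 0.042) ≤ 45·2·exp(−2nε²) = 90 exp(−2·2352·0.042²).
So c = 2·2352·0.042² = 8.2979.

8.298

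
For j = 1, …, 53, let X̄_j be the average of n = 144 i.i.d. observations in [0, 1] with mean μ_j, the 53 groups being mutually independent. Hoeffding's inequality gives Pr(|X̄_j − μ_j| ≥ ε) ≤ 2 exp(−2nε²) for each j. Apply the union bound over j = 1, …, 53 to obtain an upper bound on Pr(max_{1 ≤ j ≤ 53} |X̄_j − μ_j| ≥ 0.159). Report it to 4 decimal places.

0.0730

Per-experiment Hoeffding bound: 2·exp(−2·144·0.159²) = 2·exp(−7.28093) = 0.0013771.
Union bound over 53 events: 53·0.0013771 = 0.07299.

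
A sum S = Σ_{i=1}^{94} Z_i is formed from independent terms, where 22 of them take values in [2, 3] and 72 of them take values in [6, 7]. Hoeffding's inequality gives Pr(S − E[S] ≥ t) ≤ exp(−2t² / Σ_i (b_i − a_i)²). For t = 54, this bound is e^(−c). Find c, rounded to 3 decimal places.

Σ(b_i − a_i)² = 22·1² + 72·1² = 94.
c = 2t² / 94 = 2·54² / 94 = 62.0426.

62.043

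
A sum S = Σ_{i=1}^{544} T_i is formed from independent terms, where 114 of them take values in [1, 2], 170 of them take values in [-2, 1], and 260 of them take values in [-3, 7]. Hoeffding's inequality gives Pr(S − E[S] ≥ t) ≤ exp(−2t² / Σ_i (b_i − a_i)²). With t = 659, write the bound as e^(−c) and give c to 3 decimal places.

Σ(b_i − a_i)² = 114·1² + 170·3² + 260·10² = 27644.
c = 2t² / 27644 = 2·659² / 27644 = 31.4195.

31.420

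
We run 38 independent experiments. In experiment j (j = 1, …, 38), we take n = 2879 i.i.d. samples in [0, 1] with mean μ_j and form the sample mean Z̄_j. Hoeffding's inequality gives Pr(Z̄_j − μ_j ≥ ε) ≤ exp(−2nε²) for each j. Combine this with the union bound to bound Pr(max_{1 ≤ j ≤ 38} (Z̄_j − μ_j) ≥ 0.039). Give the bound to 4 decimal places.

Per-experiment Hoeffding bound: exp(−2·2879·0.039²) = exp(−8.75792) = 0.00015721.
Union bound over 38 events: 38·0.00015721 = 0.00597.

0.0060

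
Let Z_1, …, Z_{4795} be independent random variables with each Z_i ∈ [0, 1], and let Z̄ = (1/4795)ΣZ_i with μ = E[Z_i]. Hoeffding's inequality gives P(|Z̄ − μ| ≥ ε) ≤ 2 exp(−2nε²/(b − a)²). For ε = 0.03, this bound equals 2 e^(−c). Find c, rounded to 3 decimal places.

c = 2nε²/(b − a)² = 2·4795·0.03² / 1² = 8.6310.

8.631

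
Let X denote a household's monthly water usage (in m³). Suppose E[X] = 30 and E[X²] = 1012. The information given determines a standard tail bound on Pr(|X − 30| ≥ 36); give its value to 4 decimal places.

0.0864

The first two moments determine the variance, so Chebyshev's inequality is the sharpest standard bound available.
Var(X) = E[X²] − (E[X])² = 1012 − 900 = 112.
Chebyshev's inequality: Pr(|X − μ| ≥ t) ≤ Var(X)/t² = 112/1296 = 0.0864.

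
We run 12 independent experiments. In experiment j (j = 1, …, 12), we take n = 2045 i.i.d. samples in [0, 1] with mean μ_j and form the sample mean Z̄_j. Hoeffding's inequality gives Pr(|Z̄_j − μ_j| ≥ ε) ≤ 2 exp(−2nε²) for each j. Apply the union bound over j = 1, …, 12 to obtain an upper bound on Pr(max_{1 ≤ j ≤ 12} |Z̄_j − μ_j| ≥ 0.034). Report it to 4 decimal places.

0.2123

Per-experiment Hoeffding bound: 2·exp(−2·2045·0.034²) = 2·exp(−4.72804) = 0.017688.
Union bound over 12 events: 12·0.017688 = 0.21225.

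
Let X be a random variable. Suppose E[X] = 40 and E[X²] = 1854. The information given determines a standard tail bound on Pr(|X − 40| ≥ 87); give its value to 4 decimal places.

The first two moments determine the variance, so Chebyshev's inequality is the sharpest standard bound available.
Var(X) = E[X²] − (E[X])² = 1854 − 1600 = 254.
Chebyshev's inequality: Pr(|X − μ| ≥ t) ≤ Var(X)/t² = 254/7569 = 0.0336.

0.0336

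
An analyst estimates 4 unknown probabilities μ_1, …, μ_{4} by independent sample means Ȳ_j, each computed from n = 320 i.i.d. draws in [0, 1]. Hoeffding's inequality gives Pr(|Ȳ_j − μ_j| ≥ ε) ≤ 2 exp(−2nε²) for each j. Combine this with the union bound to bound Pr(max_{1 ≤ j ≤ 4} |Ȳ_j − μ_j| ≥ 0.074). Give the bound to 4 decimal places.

Per-experiment Hoeffding bound: 2·exp(−2·320·0.074²) = 2·exp(−3.50464) = 0.060115.
Union bound over 4 events: 4·0.060115 = 0.24046.

0.2405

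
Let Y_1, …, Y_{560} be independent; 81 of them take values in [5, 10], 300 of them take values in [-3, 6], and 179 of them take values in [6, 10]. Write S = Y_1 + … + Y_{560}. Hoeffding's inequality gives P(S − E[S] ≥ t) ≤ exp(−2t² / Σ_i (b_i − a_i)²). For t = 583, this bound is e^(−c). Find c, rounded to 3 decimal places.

Σ(b_i − a_i)² = 81·5² + 300·9² + 179·4² = 29189.
c = 2t² / 29189 = 2·583² / 29189 = 23.2888.

23.289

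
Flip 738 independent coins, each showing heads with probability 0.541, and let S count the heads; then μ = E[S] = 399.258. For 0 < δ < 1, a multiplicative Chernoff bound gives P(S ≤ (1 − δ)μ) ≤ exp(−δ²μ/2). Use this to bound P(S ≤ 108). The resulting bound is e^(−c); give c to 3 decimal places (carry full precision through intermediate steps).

106.236

Write 108 = (1 − δ)μ, so δ = 1 − 108/399.258 = 0.7294982…
Then the exponent is δ²μ/2 = (μ − 108)²/(2μ) = 106.236096.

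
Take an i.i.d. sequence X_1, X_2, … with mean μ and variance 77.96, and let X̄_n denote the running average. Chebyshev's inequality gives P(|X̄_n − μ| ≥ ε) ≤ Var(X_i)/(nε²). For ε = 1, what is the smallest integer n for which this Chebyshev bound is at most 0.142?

550

Require 77.96/(n·1²) ≤ 0.142, i.e. n ≥ 77.96/(0.142·1²) = 549.014.
The smallest integer n is 550.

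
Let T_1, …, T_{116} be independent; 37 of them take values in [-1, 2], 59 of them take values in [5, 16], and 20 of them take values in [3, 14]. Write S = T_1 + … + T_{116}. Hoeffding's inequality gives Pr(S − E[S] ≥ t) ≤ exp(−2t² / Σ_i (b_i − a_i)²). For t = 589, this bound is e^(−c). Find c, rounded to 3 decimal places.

70.142

Σ(b_i − a_i)² = 37·3² + 59·11² + 20·11² = 9892.
c = 2t² / 9892 = 2·589² / 9892 = 70.1417.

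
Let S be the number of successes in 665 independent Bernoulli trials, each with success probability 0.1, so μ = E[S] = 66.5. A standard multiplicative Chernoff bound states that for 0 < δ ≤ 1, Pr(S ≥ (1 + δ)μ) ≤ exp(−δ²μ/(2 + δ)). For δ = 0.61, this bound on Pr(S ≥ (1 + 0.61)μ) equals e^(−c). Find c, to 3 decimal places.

c = δ²μ/(2 + δ) = 0.61²·66.5/(2 + 0.61) = 9.4807.

9.481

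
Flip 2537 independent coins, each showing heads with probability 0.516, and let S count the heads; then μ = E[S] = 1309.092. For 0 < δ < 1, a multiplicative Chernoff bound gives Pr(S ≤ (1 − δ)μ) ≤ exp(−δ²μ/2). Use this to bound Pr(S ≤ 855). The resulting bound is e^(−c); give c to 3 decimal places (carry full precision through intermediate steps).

Write 855 = (1 − δ)μ, so δ = 1 − 855/1309.092 = 0.3468755…
Then the exponent is δ²μ/2 = (μ − 855)²/(2μ) = 78.756705.

78.757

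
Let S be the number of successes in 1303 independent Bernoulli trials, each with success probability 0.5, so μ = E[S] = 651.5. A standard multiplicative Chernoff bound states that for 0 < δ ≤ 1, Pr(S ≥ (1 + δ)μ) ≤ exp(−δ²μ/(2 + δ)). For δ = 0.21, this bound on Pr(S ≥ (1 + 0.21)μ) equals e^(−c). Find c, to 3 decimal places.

c = δ²μ/(2 + δ) = 0.21²·651.5/(2 + 0.21) = 13.0005.

13.001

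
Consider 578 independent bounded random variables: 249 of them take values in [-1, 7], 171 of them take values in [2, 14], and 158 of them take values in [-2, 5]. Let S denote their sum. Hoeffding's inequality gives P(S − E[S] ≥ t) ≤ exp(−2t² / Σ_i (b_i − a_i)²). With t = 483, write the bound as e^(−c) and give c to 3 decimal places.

9.660

Σ(b_i − a_i)² = 249·8² + 171·12² + 158·7² = 48302.
c = 2t² / 48302 = 2·483² / 48302 = 9.6596.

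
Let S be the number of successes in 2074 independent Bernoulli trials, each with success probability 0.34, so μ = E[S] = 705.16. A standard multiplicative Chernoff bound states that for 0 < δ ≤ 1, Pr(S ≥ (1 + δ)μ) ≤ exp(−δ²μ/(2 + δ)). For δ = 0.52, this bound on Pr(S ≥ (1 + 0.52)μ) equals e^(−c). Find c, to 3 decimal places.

75.665

c = δ²μ/(2 + δ) = 0.52²·705.16/(2 + 0.52) = 75.6648.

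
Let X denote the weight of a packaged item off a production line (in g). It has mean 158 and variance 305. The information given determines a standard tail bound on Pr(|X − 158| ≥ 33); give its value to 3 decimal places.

Mean and variance are known, so Chebyshev's inequality applies.
Chebyshev: Pr(|X − μ| ≥ t) ≤ Var(X)/t².
Bound = 305 / 1089 = 0.2801.

0.280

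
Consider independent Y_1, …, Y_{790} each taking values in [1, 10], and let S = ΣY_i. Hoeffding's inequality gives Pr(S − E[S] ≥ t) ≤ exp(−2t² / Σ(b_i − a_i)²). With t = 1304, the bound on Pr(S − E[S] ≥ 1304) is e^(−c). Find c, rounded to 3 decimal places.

Σ(b_i − a_i)² = 790·(9)² = 63990.
c = 2t²/63990 = 2·1304²/63990 = 53.1463.

53.146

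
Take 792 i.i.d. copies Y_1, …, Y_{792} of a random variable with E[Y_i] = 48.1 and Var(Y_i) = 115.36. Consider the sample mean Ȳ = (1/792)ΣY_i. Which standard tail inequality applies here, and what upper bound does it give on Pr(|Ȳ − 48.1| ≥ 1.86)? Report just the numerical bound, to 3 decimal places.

0.042

With mean and variance of each term known, Chebyshev's inequality bounds the deviation of the sum (or sample mean).
Var(Ȳ) = Var(Y_i)/n = 115.36/792 = 0.14566.
Chebyshev: Pr(|Ȳ − 48.1| ≥ 1.86) ≤ Var(Ȳ)/(1.86)² = 115.36/(792·1.86²) = 0.0421.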